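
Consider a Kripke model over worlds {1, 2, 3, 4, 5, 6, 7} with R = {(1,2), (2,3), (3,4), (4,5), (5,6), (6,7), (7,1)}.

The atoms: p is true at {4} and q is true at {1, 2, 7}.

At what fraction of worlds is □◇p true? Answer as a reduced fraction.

1: successors {2}; ◇p there: 2:F. ✗
2: successors {3}; ◇p there: 3:T. ✓
3: successors {4}; ◇p there: 4:F. ✗
4: successors {5}; ◇p there: 5:F. ✗
5: successors {6}; ◇p there: 6:F. ✗
6: successors {7}; ◇p there: 7:F. ✗
7: successors {1}; ◇p there: 1:F. ✗
That's 1 of 7 worlds, so 1/7.

1/7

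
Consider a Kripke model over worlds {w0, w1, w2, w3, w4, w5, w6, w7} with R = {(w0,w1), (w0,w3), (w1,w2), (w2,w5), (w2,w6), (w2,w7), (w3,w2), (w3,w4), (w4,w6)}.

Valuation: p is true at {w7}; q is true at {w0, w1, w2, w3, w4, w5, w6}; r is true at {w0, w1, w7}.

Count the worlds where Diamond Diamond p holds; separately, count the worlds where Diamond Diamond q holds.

2 and 3

For Diamond Diamond p:
w0: successors {w1, w3}; Diamond p there: w1:F, w3:F. ✗
w1: successors {w2}; Diamond p there: w2:T. ✓
w2: successors {w5, w6, w7}; Diamond p there: w5:F, w6:F, w7:F. ✗
w3: successors {w2, w4}; Diamond p there: w2:T, w4:F. ✓
w4: successors {w6}; Diamond p there: w6:F. ✗
w5: no successors, so Diamond Diamond p fails. ✗
w6: no successors, so Diamond Diamond p fails. ✗
w7: no successors, so Diamond Diamond p fails. ✗
— 2 worlds.
For Diamond Diamond q:
w0: successors {w1, w3}; Diamond q there: w1:T, w3:T. ✓
w1: successors {w2}; Diamond q there: w2:T. ✓
w2: successors {w5, w6, w7}; Diamond q there: w5:F, w6:F, w7:F. ✗
w3: successors {w2, w4}; Diamond q there: w2:T, w4:T. ✓
w4: successors {w6}; Diamond q there: w6:F. ✗
w5: no successors, so Diamond Diamond q fails. ✗
w6: no successors, so Diamond Diamond q fails. ✗
w7: no successors, so Diamond Diamond q fails. ✗
— 3 worlds.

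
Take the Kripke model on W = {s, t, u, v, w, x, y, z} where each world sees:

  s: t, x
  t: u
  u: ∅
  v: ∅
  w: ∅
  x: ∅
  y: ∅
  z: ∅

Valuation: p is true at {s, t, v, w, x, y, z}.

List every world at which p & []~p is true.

s: p is T, []~p is F. ✗
t: p is T, []~p is T. ✓
u: p is F, []~p is T. ✗
v: p is T, []~p is T. ✓
w: p is T, []~p is T. ✓
x: p is T, []~p is T. ✓
y: p is T, []~p is T. ✓
z: p is T, []~p is T. ✓

{t, v, w, x, y, z}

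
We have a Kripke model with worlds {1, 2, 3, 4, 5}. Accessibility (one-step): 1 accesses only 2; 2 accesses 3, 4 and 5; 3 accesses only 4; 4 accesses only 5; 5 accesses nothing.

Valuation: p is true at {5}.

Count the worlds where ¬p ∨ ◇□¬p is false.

1: ¬p is T, ◇□¬p is F. ✓
2: ¬p is T, ◇□¬p is T. ✓
3: ¬p is T, ◇□¬p is F. ✓
4: ¬p is T, ◇□¬p is T. ✓
5: ¬p is F, ◇□¬p is F. ✗
Satisfying worlds: {1, 2, 3, 4}.
So ¬p ∨ ◇□¬p fails at the other 1 world.

1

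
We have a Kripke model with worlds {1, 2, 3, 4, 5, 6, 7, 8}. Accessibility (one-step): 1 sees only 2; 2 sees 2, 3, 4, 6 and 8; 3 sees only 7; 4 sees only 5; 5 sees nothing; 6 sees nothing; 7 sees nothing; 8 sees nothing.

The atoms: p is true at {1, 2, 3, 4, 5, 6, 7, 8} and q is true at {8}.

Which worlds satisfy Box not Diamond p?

{3, 4, 5, 6, 7, 8}

1: successors {2}; not Diamond p there: 2:F. ✗
2: successors {2, 3, 4, 6, 8}; not Diamond p there: 2:F, 3:F, 4:F, 6:T, 8:T. ✗
3: successors {7}; not Diamond p there: 7:T. ✓
4: successors {5}; not Diamond p there: 5:T. ✓
5: no successors, so Box not Diamond p holds vacuously. ✓
6: no successors, so Box not Diamond p holds vacuously. ✓
7: no successors, so Box not Diamond p holds vacuously. ✓
8: no successors, so Box not Diamond p holds vacuously. ✓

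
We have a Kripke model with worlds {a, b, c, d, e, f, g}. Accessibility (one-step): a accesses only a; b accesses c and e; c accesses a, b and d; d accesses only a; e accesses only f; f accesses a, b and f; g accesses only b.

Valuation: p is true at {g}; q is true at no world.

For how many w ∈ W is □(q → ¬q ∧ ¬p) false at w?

0

a: successors {a}; q → ¬q ∧ ¬p there: a:T. ✓
b: successors {c, e}; q → ¬q ∧ ¬p there: c:T, e:T. ✓
c: successors {a, b, d}; q → ¬q ∧ ¬p there: a:T, b:T, d:T. ✓
d: successors {a}; q → ¬q ∧ ¬p there: a:T. ✓
e: successors {f}; q → ¬q ∧ ¬p there: f:T. ✓
f: successors {a, b, f}; q → ¬q ∧ ¬p there: a:T, b:T, f:T. ✓
g: successors {b}; q → ¬q ∧ ¬p there: b:T. ✓
Satisfying worlds: {a, b, c, d, e, f, g}.
So □(q → ¬q ∧ ¬p) fails at the other 0 worlds.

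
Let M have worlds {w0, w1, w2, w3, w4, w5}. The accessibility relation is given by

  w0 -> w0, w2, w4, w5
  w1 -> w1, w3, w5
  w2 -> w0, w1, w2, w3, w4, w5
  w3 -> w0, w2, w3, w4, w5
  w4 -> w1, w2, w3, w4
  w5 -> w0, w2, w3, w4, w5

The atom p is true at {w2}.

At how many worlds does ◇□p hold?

w0: successors {w0, w2, w4, w5}; □p there: w0:F, w2:F, w4:F, w5:F. ✗
w1: successors {w1, w3, w5}; □p there: w1:F, w3:F, w5:F. ✗
w2: successors {w0, w1, w2, w3, w4, w5}; □p there: w0:F, w1:F, w2:F, w3:F, w4:F, w5:F. ✗
w3: successors {w0, w2, w3, w4, w5}; □p there: w0:F, w2:F, w3:F, w4:F, w5:F. ✗
w4: successors {w1, w2, w3, w4}; □p there: w1:F, w2:F, w3:F, w4:F. ✗
w5: successors {w0, w2, w3, w4, w5}; □p there: w0:F, w2:F, w3:F, w4:F, w5:F. ✗
Satisfying worlds: ∅.

0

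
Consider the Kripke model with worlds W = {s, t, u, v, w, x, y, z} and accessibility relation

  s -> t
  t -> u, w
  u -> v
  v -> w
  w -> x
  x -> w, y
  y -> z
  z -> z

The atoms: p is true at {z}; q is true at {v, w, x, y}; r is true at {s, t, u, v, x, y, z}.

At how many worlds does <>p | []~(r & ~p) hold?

s: <>p is F, []~(r & ~p) is F. ✗
t: <>p is F, []~(r & ~p) is F. ✗
u: <>p is F, []~(r & ~p) is F. ✗
v: <>p is F, []~(r & ~p) is T. ✓
w: <>p is F, []~(r & ~p) is F. ✗
x: <>p is F, []~(r & ~p) is F. ✗
y: <>p is T, []~(r & ~p) is T. ✓
z: <>p is T, []~(r & ~p) is T. ✓
Satisfying worlds: {v, y, z}.

3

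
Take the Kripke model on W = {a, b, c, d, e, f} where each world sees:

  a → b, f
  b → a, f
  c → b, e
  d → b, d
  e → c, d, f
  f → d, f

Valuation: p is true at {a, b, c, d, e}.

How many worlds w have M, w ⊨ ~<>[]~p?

6

a: <>[]~p is F. ✓
b: <>[]~p is F. ✓
c: <>[]~p is F. ✓
d: <>[]~p is F. ✓
e: <>[]~p is F. ✓
f: <>[]~p is F. ✓
Satisfying worlds: {a, b, c, d, e, f}.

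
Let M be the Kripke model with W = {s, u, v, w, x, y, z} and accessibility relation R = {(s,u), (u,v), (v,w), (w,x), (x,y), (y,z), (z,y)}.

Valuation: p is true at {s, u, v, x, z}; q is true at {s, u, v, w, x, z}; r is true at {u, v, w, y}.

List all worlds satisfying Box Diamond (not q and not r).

s: successors {u}; Diamond (not q and not r) there: u:F. ✗
u: successors {v}; Diamond (not q and not r) there: v:F. ✗
v: successors {w}; Diamond (not q and not r) there: w:F. ✗
w: successors {x}; Diamond (not q and not r) there: x:F. ✗
x: successors {y}; Diamond (not q and not r) there: y:F. ✗
y: successors {z}; Diamond (not q and not r) there: z:F. ✗
z: successors {y}; Diamond (not q and not r) there: y:F. ✗

∅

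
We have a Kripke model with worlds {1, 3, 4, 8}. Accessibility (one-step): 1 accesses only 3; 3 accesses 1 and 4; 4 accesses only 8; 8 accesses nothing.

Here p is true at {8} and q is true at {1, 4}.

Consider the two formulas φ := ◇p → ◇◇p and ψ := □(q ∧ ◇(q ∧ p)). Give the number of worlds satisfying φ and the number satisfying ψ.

For ◇p → ◇◇p:
1: ◇p is F, ◇◇p is F. ✓
3: ◇p is F, ◇◇p is T. ✓
4: ◇p is T, ◇◇p is F. ✗
8: ◇p is F, ◇◇p is F. ✓
— 3 worlds.
For □(q ∧ ◇(q ∧ p)):
1: successors {3}; q ∧ ◇(q ∧ p) there: 3:F. ✗
3: successors {1, 4}; q ∧ ◇(q ∧ p) there: 1:F, 4:F. ✗
4: successors {8}; q ∧ ◇(q ∧ p) there: 8:F. ✗
8: no successors, so □(q ∧ ◇(q ∧ p)) holds vacuously. ✓
— 1 world.

3 and 1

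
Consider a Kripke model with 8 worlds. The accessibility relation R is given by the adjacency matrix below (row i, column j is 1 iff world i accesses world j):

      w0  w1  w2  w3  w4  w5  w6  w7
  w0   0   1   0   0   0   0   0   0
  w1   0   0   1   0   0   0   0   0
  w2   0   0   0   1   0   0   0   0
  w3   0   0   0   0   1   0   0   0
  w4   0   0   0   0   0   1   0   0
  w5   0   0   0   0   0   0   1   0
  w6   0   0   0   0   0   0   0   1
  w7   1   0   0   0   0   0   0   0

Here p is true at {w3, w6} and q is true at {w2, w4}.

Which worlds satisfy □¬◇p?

w0: successors {w1}; ¬◇p there: w1:T. ✓
w1: successors {w2}; ¬◇p there: w2:F. ✗
w2: successors {w3}; ¬◇p there: w3:T. ✓
w3: successors {w4}; ¬◇p there: w4:T. ✓
w4: successors {w5}; ¬◇p there: w5:F. ✗
w5: successors {w6}; ¬◇p there: w6:T. ✓
w6: successors {w7}; ¬◇p there: w7:T. ✓
w7: successors {w0}; ¬◇p there: w0:T. ✓

{w0, w2, w3, w5, w6, w7}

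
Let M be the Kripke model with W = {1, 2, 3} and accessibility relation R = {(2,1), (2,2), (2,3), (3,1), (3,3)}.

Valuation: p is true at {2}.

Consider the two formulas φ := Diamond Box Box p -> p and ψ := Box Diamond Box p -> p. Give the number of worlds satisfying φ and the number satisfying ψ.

For Diamond Box Box p -> p:
1: Diamond Box Box p is F, p is F. ✓
2: Diamond Box Box p is T, p is T. ✓
3: Diamond Box Box p is T, p is F. ✗
— 2 worlds.
For Box Diamond Box p -> p:
1: Box Diamond Box p is T, p is F. ✗
2: Box Diamond Box p is F, p is T. ✓
3: Box Diamond Box p is F, p is F. ✓
— 2 worlds.

2 and 2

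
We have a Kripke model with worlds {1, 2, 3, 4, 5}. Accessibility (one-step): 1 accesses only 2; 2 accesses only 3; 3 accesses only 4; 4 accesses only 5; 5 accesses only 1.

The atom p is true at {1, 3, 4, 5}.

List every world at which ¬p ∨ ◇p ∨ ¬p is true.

{2, 3, 4, 5}

1: ¬p is F, ◇p ∨ ¬p is F. ✗
2: ¬p is T, ◇p ∨ ¬p is T. ✓
3: ¬p is F, ◇p ∨ ¬p is T. ✓
4: ¬p is F, ◇p ∨ ¬p is T. ✓
5: ¬p is F, ◇p ∨ ¬p is T. ✓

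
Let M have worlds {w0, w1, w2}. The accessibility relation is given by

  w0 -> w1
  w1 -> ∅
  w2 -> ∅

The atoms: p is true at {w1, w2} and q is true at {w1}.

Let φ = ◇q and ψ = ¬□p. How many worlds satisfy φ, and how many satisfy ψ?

1 and 0

For ◇q:
w0: successors {w1}; q there: w1:T. ✓
w1: no successors, so ◇q fails. ✗
w2: no successors, so ◇q fails. ✗
— 1 world.
For ¬□p:
w0: □p is T. ✗
w1: □p is T. ✗
w2: □p is T. ✗
— 0 worlds.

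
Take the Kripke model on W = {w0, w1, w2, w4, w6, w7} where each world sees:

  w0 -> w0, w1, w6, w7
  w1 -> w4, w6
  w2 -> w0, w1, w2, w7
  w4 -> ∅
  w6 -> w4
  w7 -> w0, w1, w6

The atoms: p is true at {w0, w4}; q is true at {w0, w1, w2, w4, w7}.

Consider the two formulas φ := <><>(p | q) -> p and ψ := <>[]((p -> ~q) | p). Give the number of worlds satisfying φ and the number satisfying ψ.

3 and 5

For <><>(p | q) -> p:
w0: <><>(p | q) is T, p is T. ✓
w1: <><>(p | q) is T, p is F. ✗
w2: <><>(p | q) is T, p is F. ✗
w4: <><>(p | q) is F, p is T. ✓
w6: <><>(p | q) is F, p is F. ✓
w7: <><>(p | q) is T, p is F. ✗
— 3 worlds.
For <>[]((p -> ~q) | p):
w0: successors {w0, w1, w6, w7}; []((p -> ~q) | p) there: w0:T, w1:T, w6:T, w7:T. ✓
w1: successors {w4, w6}; []((p -> ~q) | p) there: w4:T, w6:T. ✓
w2: successors {w0, w1, w2, w7}; []((p -> ~q) | p) there: w0:T, w1:T, w2:T, w7:T. ✓
w4: no successors, so <>[]((p -> ~q) | p) fails. ✗
w6: successors {w4}; []((p -> ~q) | p) there: w4:T. ✓
w7: successors {w0, w1, w6}; []((p -> ~q) | p) there: w0:T, w1:T, w6:T. ✓
— 5 worlds.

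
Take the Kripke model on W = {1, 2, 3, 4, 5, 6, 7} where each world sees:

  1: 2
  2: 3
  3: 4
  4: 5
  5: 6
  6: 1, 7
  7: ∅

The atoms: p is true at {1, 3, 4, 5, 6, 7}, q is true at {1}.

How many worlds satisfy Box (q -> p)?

1: successors {2}; q -> p there: 2:T. ✓
2: successors {3}; q -> p there: 3:T. ✓
3: successors {4}; q -> p there: 4:T. ✓
4: successors {5}; q -> p there: 5:T. ✓
5: successors {6}; q -> p there: 6:T. ✓
6: successors {1, 7}; q -> p there: 1:T, 7:T. ✓
7: no successors, so Box (q -> p) holds vacuously. ✓
Satisfying worlds: {1, 2, 3, 4, 5, 6, 7}.

7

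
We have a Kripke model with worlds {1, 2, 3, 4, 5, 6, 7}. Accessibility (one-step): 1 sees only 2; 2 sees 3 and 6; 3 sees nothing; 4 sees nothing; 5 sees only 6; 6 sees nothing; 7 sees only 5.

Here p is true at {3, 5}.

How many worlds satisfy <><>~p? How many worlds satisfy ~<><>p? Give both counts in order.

For <><>~p:
1: successors {2}; <>~p there: 2:T. ✓
2: successors {3, 6}; <>~p there: 3:F, 6:F. ✗
3: no successors, so <><>~p fails. ✗
4: no successors, so <><>~p fails. ✗
5: successors {6}; <>~p there: 6:F. ✗
6: no successors, so <><>~p fails. ✗
7: successors {5}; <>~p there: 5:T. ✓
— 2 worlds.
For ~<><>p:
1: <><>p is T. ✗
2: <><>p is F. ✓
3: <><>p is F. ✓
4: <><>p is F. ✓
5: <><>p is F. ✓
6: <><>p is F. ✓
7: <><>p is F. ✓
— 6 worlds.

2 and 6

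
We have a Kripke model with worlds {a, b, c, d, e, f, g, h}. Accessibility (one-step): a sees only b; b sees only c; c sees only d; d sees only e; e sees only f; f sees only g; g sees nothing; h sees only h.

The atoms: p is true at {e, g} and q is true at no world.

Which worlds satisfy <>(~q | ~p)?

{a, b, c, d, e, f, h}

a: successors {b}; ~q | ~p there: b:T. ✓
b: successors {c}; ~q | ~p there: c:T. ✓
c: successors {d}; ~q | ~p there: d:T. ✓
d: successors {e}; ~q | ~p there: e:T. ✓
e: successors {f}; ~q | ~p there: f:T. ✓
f: successors {g}; ~q | ~p there: g:T. ✓
g: no successors, so <>(~q | ~p) fails. ✗
h: successors {h}; ~q | ~p there: h:T. ✓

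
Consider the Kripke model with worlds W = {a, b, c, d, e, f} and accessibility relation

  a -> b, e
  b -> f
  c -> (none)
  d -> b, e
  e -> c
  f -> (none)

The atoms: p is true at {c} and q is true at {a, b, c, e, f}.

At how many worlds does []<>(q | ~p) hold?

4

a: successors {b, e}; <>(q | ~p) there: b:T, e:T. ✓
b: successors {f}; <>(q | ~p) there: f:F. ✗
c: no successors, so []<>(q | ~p) holds vacuously. ✓
d: successors {b, e}; <>(q | ~p) there: b:T, e:T. ✓
e: successors {c}; <>(q | ~p) there: c:F. ✗
f: no successors, so []<>(q | ~p) holds vacuously. ✓
Satisfying worlds: {a, c, d, f}.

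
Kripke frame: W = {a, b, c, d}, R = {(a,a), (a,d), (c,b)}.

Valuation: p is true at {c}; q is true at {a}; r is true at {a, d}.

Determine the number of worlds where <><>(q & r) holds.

a: successors {a, d}; <>(q & r) there: a:T, d:F. ✓
b: no successors, so <><>(q & r) fails. ✗
c: successors {b}; <>(q & r) there: b:F. ✗
d: no successors, so <><>(q & r) fails. ✗
Satisfying worlds: {a}.

1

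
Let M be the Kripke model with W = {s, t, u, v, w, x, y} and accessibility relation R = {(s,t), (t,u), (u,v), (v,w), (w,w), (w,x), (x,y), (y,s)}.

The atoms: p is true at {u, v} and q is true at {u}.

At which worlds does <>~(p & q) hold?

s: successors {t}; ~(p & q) there: t:T. ✓
t: successors {u}; ~(p & q) there: u:F. ✗
u: successors {v}; ~(p & q) there: v:T. ✓
v: successors {w}; ~(p & q) there: w:T. ✓
w: successors {w, x}; ~(p & q) there: w:T, x:T. ✓
x: successors {y}; ~(p & q) there: y:T. ✓
y: successors {s}; ~(p & q) there: s:T. ✓

{s, u, v, w, x, y}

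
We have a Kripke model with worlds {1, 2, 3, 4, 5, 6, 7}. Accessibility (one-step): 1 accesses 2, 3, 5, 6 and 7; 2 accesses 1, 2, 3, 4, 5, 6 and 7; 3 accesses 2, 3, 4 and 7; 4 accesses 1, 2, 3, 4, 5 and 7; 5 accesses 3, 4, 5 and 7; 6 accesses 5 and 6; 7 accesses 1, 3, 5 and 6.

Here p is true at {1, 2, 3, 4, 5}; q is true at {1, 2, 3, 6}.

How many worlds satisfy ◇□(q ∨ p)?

1: successors {2, 3, 5, 6, 7}; □(q ∨ p) there: 2:F, 3:F, 5:F, 6:T, 7:T. ✓
2: successors {1, 2, 3, 4, 5, 6, 7}; □(q ∨ p) there: 1:F, 2:F, 3:F, 4:F, 5:F, 6:T, 7:T. ✓
3: successors {2, 3, 4, 7}; □(q ∨ p) there: 2:F, 3:F, 4:F, 7:T. ✓
4: successors {1, 2, 3, 4, 5, 7}; □(q ∨ p) there: 1:F, 2:F, 3:F, 4:F, 5:F, 7:T. ✓
5: successors {3, 4, 5, 7}; □(q ∨ p) there: 3:F, 4:F, 5:F, 7:T. ✓
6: successors {5, 6}; □(q ∨ p) there: 5:F, 6:T. ✓
7: successors {1, 3, 5, 6}; □(q ∨ p) there: 1:F, 3:F, 5:F, 6:T. ✓
Satisfying worlds: {1, 2, 3, 4, 5, 6, 7}.

7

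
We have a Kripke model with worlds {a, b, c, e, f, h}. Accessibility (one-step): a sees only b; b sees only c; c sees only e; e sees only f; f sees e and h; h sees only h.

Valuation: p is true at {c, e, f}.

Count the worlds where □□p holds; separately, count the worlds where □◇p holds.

For □□p:
a: successors {b}; □p there: b:T. ✓
b: successors {c}; □p there: c:T. ✓
c: successors {e}; □p there: e:T. ✓
e: successors {f}; □p there: f:F. ✗
f: successors {e, h}; □p there: e:T, h:F. ✗
h: successors {h}; □p there: h:F. ✗
— 3 worlds.
For □◇p:
a: successors {b}; ◇p there: b:T. ✓
b: successors {c}; ◇p there: c:T. ✓
c: successors {e}; ◇p there: e:T. ✓
e: successors {f}; ◇p there: f:T. ✓
f: successors {e, h}; ◇p there: e:T, h:F. ✗
h: successors {h}; ◇p there: h:F. ✗
— 4 worlds.

3 and 4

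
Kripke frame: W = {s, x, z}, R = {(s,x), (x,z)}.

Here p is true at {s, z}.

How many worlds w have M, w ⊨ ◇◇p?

s: successors {x}; ◇p there: x:T. ✓
x: successors {z}; ◇p there: z:F. ✗
z: no successors, so ◇◇p fails. ✗
Satisfying worlds: {s}.

1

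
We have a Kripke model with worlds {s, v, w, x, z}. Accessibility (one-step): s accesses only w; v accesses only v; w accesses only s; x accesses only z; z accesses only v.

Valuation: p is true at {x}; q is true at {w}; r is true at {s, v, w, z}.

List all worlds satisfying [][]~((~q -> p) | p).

{s, v, x, z}

s: successors {w}; []~((~q -> p) | p) there: w:T. ✓
v: successors {v}; []~((~q -> p) | p) there: v:T. ✓
w: successors {s}; []~((~q -> p) | p) there: s:F. ✗
x: successors {z}; []~((~q -> p) | p) there: z:T. ✓
z: successors {v}; []~((~q -> p) | p) there: v:T. ✓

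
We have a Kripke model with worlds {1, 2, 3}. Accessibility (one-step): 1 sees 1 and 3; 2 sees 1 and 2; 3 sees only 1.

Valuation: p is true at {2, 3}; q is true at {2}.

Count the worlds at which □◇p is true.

1: successors {1, 3}; ◇p there: 1:T, 3:F. ✗
2: successors {1, 2}; ◇p there: 1:T, 2:T. ✓
3: successors {1}; ◇p there: 1:T. ✓
Satisfying worlds: {2, 3}.

2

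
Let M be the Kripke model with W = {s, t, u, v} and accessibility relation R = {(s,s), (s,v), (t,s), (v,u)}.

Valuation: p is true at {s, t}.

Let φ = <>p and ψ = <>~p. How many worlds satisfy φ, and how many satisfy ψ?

2 and 2

For <>p:
s: successors {s, v}; p there: s:T, v:F. ✓
t: successors {s}; p there: s:T. ✓
u: no successors, so <>p fails. ✗
v: successors {u}; p there: u:F. ✗
— 2 worlds.
For <>~p:
s: successors {s, v}; ~p there: s:F, v:T. ✓
t: successors {s}; ~p there: s:F. ✗
u: no successors, so <>~p fails. ✗
v: successors {u}; ~p there: u:T. ✓
— 2 worlds.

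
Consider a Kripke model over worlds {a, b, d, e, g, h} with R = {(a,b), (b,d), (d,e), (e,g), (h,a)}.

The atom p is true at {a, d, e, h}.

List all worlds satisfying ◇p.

{b, d, h}

a: successors {b}; p there: b:F. ✗
b: successors {d}; p there: d:T. ✓
d: successors {e}; p there: e:T. ✓
e: successors {g}; p there: g:F. ✗
g: no successors, so ◇p fails. ✗
h: successors {a}; p there: a:T. ✓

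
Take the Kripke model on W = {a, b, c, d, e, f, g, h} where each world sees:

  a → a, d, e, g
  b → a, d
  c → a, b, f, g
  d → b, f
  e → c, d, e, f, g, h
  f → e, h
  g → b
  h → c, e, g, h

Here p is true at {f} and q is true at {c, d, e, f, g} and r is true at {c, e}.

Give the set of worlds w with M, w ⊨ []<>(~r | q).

{a, b, c, d, e, f, g, h}

a: successors {a, d, e, g}; <>(~r | q) there: a:T, d:T, e:T, g:T. ✓
b: successors {a, d}; <>(~r | q) there: a:T, d:T. ✓
c: successors {a, b, f, g}; <>(~r | q) there: a:T, b:T, f:T, g:T. ✓
d: successors {b, f}; <>(~r | q) there: b:T, f:T. ✓
e: successors {c, d, e, f, g, h}; <>(~r | q) there: c:T, d:T, e:T, f:T, g:T, h:T. ✓
f: successors {e, h}; <>(~r | q) there: e:T, h:T. ✓
g: successors {b}; <>(~r | q) there: b:T. ✓
h: successors {c, e, g, h}; <>(~r | q) there: c:T, e:T, g:T, h:T. ✓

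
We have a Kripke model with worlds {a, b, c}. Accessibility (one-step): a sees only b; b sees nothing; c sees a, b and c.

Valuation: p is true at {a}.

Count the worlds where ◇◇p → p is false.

1

a: ◇◇p is F, p is T. ✓
b: ◇◇p is F, p is F. ✓
c: ◇◇p is T, p is F. ✗
Satisfying worlds: {a, b}.
So ◇◇p → p fails at the other 1 world.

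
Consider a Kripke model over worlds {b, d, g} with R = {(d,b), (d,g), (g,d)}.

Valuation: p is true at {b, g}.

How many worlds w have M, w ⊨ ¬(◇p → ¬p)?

b: ◇p → ¬p is T. ✗
d: ◇p → ¬p is T. ✗
g: ◇p → ¬p is T. ✗
Satisfying worlds: ∅.

0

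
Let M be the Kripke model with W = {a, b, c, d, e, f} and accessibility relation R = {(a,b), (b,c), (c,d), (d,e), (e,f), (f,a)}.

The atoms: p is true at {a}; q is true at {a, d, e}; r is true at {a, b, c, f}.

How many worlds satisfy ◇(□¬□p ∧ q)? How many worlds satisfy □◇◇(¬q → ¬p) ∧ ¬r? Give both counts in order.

2 and 2

For ◇(□¬□p ∧ q):
a: successors {b}; □¬□p ∧ q there: b:F. ✗
b: successors {c}; □¬□p ∧ q there: c:F. ✗
c: successors {d}; □¬□p ∧ q there: d:T. ✓
d: successors {e}; □¬□p ∧ q there: e:F. ✗
e: successors {f}; □¬□p ∧ q there: f:F. ✗
f: successors {a}; □¬□p ∧ q there: a:T. ✓
— 2 worlds.
For □◇◇(¬q → ¬p) ∧ ¬r:
a: □◇◇(¬q → ¬p) is T, ¬r is F. ✗
b: □◇◇(¬q → ¬p) is T, ¬r is F. ✗
c: □◇◇(¬q → ¬p) is T, ¬r is F. ✗
d: □◇◇(¬q → ¬p) is T, ¬r is T. ✓
e: □◇◇(¬q → ¬p) is T, ¬r is T. ✓
f: □◇◇(¬q → ¬p) is T, ¬r is F. ✗
— 2 worlds.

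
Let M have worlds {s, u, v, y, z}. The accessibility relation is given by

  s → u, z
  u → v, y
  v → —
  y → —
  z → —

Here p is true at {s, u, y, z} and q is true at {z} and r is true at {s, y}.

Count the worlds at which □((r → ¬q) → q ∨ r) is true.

s: successors {u, z}; (r → ¬q) → q ∨ r there: u:F, z:T. ✗
u: successors {v, y}; (r → ¬q) → q ∨ r there: v:F, y:T. ✗
v: no successors, so □((r → ¬q) → q ∨ r) holds vacuously. ✓
y: no successors, so □((r → ¬q) → q ∨ r) holds vacuously. ✓
z: no successors, so □((r → ¬q) → q ∨ r) holds vacuously. ✓
Satisfying worlds: {v, y, z}.

3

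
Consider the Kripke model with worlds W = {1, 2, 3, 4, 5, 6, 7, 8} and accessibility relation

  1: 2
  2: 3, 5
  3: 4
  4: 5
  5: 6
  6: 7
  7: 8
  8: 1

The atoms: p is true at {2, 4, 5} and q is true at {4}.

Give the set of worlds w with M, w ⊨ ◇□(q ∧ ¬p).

1: successors {2}; □(q ∧ ¬p) there: 2:F. ✗
2: successors {3, 5}; □(q ∧ ¬p) there: 3:F, 5:F. ✗
3: successors {4}; □(q ∧ ¬p) there: 4:F. ✗
4: successors {5}; □(q ∧ ¬p) there: 5:F. ✗
5: successors {6}; □(q ∧ ¬p) there: 6:F. ✗
6: successors {7}; □(q ∧ ¬p) there: 7:F. ✗
7: successors {8}; □(q ∧ ¬p) there: 8:F. ✗
8: successors {1}; □(q ∧ ¬p) there: 1:F. ✗

∅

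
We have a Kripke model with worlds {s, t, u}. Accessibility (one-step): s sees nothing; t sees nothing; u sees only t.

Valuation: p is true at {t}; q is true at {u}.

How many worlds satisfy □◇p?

s: no successors, so □◇p holds vacuously. ✓
t: no successors, so □◇p holds vacuously. ✓
u: successors {t}; ◇p there: t:F. ✗
Satisfying worlds: {s, t}.

2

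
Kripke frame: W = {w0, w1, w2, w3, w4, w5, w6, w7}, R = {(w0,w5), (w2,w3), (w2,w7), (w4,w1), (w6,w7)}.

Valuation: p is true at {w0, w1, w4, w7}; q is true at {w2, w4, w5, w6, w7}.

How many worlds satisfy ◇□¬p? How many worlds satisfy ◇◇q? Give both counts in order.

For ◇□¬p:
w0: successors {w5}; □¬p there: w5:T. ✓
w1: no successors, so ◇□¬p fails. ✗
w2: successors {w3, w7}; □¬p there: w3:T, w7:T. ✓
w3: no successors, so ◇□¬p fails. ✗
w4: successors {w1}; □¬p there: w1:T. ✓
w5: no successors, so ◇□¬p fails. ✗
w6: successors {w7}; □¬p there: w7:T. ✓
w7: no successors, so ◇□¬p fails. ✗
— 4 worlds.
For ◇◇q:
w0: successors {w5}; ◇q there: w5:F. ✗
w1: no successors, so ◇◇q fails. ✗
w2: successors {w3, w7}; ◇q there: w3:F, w7:F. ✗
w3: no successors, so ◇◇q fails. ✗
w4: successors {w1}; ◇q there: w1:F. ✗
w5: no successors, so ◇◇q fails. ✗
w6: successors {w7}; ◇q there: w7:F. ✗
w7: no successors, so ◇◇q fails. ✗
— 0 worlds.

4 and 0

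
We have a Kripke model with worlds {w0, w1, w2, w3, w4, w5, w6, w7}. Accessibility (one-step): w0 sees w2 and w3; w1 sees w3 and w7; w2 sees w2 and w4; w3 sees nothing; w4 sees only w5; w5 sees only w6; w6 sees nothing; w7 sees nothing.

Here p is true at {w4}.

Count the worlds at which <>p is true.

w0: successors {w2, w3}; p there: w2:F, w3:F. ✗
w1: successors {w3, w7}; p there: w3:F, w7:F. ✗
w2: successors {w2, w4}; p there: w2:F, w4:T. ✓
w3: no successors, so <>p fails. ✗
w4: successors {w5}; p there: w5:F. ✗
w5: successors {w6}; p there: w6:F. ✗
w6: no successors, so <>p fails. ✗
w7: no successors, so <>p fails. ✗
Satisfying worlds: {w2}.

1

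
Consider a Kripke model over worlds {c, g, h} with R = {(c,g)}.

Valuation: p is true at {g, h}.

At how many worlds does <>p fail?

2

c: successors {g}; p there: g:T. ✓
g: no successors, so <>p fails. ✗
h: no successors, so <>p fails. ✗
Satisfying worlds: {c}.
So <>p fails at the other 2 worlds.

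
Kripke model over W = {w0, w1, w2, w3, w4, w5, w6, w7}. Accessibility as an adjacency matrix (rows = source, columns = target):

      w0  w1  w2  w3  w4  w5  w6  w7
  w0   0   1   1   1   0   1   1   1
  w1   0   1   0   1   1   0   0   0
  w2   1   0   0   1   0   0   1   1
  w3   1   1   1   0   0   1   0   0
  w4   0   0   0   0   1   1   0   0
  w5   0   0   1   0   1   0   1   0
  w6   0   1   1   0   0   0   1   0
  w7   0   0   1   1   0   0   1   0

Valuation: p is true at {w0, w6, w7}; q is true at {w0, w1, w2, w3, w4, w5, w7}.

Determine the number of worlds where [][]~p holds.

w0: successors {w1, w2, w3, w5, w6, w7}; []~p there: w1:T, w2:F, w3:F, w5:F, w6:F, w7:F. ✗
w1: successors {w1, w3, w4}; []~p there: w1:T, w3:F, w4:T. ✗
w2: successors {w0, w3, w6, w7}; []~p there: w0:F, w3:F, w6:F, w7:F. ✗
w3: successors {w0, w1, w2, w5}; []~p there: w0:F, w1:T, w2:F, w5:F. ✗
w4: successors {w4, w5}; []~p there: w4:T, w5:F. ✗
w5: successors {w2, w4, w6}; []~p there: w2:F, w4:T, w6:F. ✗
w6: successors {w1, w2, w6}; []~p there: w1:T, w2:F, w6:F. ✗
w7: successors {w2, w3, w6}; []~p there: w2:F, w3:F, w6:F. ✗
Satisfying worlds: ∅.

0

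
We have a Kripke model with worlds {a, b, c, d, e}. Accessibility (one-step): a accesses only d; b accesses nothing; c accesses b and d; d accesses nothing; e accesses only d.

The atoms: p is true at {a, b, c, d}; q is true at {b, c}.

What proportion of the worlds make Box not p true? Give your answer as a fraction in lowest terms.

2/5

a: successors {d}; not p there: d:F. ✗
b: no successors, so Box not p holds vacuously. ✓
c: successors {b, d}; not p there: b:F, d:F. ✗
d: no successors, so Box not p holds vacuously. ✓
e: successors {d}; not p there: d:F. ✗
That's 2 of 5 worlds, so 2/5.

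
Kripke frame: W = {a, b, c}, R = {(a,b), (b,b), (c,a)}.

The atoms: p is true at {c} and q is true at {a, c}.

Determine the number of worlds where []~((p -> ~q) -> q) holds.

2

a: successors {b}; ~((p -> ~q) -> q) there: b:T. ✓
b: successors {b}; ~((p -> ~q) -> q) there: b:T. ✓
c: successors {a}; ~((p -> ~q) -> q) there: a:F. ✗
Satisfying worlds: {a, b}.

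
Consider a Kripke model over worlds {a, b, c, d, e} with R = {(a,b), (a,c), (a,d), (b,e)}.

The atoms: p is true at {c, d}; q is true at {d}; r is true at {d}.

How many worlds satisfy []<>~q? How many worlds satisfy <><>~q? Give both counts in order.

3 and 1

For []<>~q:
a: successors {b, c, d}; <>~q there: b:T, c:F, d:F. ✗
b: successors {e}; <>~q there: e:F. ✗
c: no successors, so []<>~q holds vacuously. ✓
d: no successors, so []<>~q holds vacuously. ✓
e: no successors, so []<>~q holds vacuously. ✓
— 3 worlds.
For <><>~q:
a: successors {b, c, d}; <>~q there: b:T, c:F, d:F. ✓
b: successors {e}; <>~q there: e:F. ✗
c: no successors, so <><>~q fails. ✗
d: no successors, so <><>~q fails. ✗
e: no successors, so <><>~q fails. ✗
— 1 world.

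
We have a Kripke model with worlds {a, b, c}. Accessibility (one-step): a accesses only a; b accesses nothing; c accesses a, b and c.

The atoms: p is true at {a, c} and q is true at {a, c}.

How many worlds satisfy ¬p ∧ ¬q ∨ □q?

2

a: ¬p ∧ ¬q is F, □q is T. ✓
b: ¬p ∧ ¬q is T, □q is T. ✓
c: ¬p ∧ ¬q is F, □q is F. ✗
Satisfying worlds: {a, b}.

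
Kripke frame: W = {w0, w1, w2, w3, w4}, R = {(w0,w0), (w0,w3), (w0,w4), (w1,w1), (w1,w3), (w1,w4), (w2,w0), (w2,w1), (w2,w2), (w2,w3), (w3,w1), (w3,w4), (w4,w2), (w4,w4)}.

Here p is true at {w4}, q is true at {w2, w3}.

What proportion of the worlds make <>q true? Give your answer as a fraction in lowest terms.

4/5

w0: successors {w0, w3, w4}; q there: w0:F, w3:T, w4:F. ✓
w1: successors {w1, w3, w4}; q there: w1:F, w3:T, w4:F. ✓
w2: successors {w0, w1, w2, w3}; q there: w0:F, w1:F, w2:T, w3:T. ✓
w3: successors {w1, w4}; q there: w1:F, w4:F. ✗
w4: successors {w2, w4}; q there: w2:T, w4:F. ✓
That's 4 of 5 worlds, so 4/5.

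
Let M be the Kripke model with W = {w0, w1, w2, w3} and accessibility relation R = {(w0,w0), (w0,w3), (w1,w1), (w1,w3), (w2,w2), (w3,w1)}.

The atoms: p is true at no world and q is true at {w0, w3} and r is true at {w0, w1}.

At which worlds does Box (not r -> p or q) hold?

w0: successors {w0, w3}; not r -> p or q there: w0:T, w3:T. ✓
w1: successors {w1, w3}; not r -> p or q there: w1:T, w3:T. ✓
w2: successors {w2}; not r -> p or q there: w2:F. ✗
w3: successors {w1}; not r -> p or q there: w1:T. ✓

{w0, w1, w3}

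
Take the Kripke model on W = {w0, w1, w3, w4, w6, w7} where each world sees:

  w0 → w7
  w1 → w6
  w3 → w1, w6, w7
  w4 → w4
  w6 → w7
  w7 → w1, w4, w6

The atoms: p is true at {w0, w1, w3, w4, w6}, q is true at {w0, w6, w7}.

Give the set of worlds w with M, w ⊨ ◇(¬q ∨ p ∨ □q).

{w1, w3, w4, w7}

w0: successors {w7}; ¬q ∨ p ∨ □q there: w7:F. ✗
w1: successors {w6}; ¬q ∨ p ∨ □q there: w6:T. ✓
w3: successors {w1, w6, w7}; ¬q ∨ p ∨ □q there: w1:T, w6:T, w7:F. ✓
w4: successors {w4}; ¬q ∨ p ∨ □q there: w4:T. ✓
w6: successors {w7}; ¬q ∨ p ∨ □q there: w7:F. ✗
w7: successors {w1, w4, w6}; ¬q ∨ p ∨ □q there: w1:T, w4:T, w6:T. ✓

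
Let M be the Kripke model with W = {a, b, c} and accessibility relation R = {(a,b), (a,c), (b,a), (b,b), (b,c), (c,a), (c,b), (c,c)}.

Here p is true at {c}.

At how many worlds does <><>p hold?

a: successors {b, c}; <>p there: b:T, c:T. ✓
b: successors {a, b, c}; <>p there: a:T, b:T, c:T. ✓
c: successors {a, b, c}; <>p there: a:T, b:T, c:T. ✓
Satisfying worlds: {a, b, c}.

3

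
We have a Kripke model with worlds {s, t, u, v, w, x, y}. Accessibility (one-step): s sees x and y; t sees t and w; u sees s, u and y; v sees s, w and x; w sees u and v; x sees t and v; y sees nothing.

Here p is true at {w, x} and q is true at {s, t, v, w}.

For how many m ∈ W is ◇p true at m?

3

s: successors {x, y}; p there: x:T, y:F. ✓
t: successors {t, w}; p there: t:F, w:T. ✓
u: successors {s, u, y}; p there: s:F, u:F, y:F. ✗
v: successors {s, w, x}; p there: s:F, w:T, x:T. ✓
w: successors {u, v}; p there: u:F, v:F. ✗
x: successors {t, v}; p there: t:F, v:F. ✗
y: no successors, so ◇p fails. ✗
Satisfying worlds: {s, t, v}.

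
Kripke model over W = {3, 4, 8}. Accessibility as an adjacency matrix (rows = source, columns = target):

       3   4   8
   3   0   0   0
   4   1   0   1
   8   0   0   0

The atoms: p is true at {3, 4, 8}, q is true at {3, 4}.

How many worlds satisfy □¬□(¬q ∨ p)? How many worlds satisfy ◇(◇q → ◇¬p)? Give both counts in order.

2 and 1

For □¬□(¬q ∨ p):
3: no successors, so □¬□(¬q ∨ p) holds vacuously. ✓
4: successors {3, 8}; ¬□(¬q ∨ p) there: 3:F, 8:F. ✗
8: no successors, so □¬□(¬q ∨ p) holds vacuously. ✓
— 2 worlds.
For ◇(◇q → ◇¬p):
3: no successors, so ◇(◇q → ◇¬p) fails. ✗
4: successors {3, 8}; ◇q → ◇¬p there: 3:T, 8:T. ✓
8: no successors, so ◇(◇q → ◇¬p) fails. ✗
— 1 world.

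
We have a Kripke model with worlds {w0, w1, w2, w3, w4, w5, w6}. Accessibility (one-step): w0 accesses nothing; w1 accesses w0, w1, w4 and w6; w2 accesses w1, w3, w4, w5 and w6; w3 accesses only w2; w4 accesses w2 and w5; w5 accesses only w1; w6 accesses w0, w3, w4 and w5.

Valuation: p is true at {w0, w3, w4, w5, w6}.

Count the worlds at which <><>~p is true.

6

w0: no successors, so <><>~p fails. ✗
w1: successors {w0, w1, w4, w6}; <>~p there: w0:F, w1:T, w4:T, w6:F. ✓
w2: successors {w1, w3, w4, w5, w6}; <>~p there: w1:T, w3:T, w4:T, w5:T, w6:F. ✓
w3: successors {w2}; <>~p there: w2:T. ✓
w4: successors {w2, w5}; <>~p there: w2:T, w5:T. ✓
w5: successors {w1}; <>~p there: w1:T. ✓
w6: successors {w0, w3, w4, w5}; <>~p there: w0:F, w3:T, w4:T, w5:T. ✓
Satisfying worlds: {w1, w2, w3, w4, w5, w6}.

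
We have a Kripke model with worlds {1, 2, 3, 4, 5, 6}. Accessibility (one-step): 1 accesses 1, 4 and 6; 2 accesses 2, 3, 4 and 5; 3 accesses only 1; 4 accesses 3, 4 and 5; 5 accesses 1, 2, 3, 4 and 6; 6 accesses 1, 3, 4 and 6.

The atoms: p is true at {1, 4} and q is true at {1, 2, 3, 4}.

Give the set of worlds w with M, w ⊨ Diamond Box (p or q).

{2, 4, 5, 6}

1: successors {1, 4, 6}; Box (p or q) there: 1:F, 4:F, 6:F. ✗
2: successors {2, 3, 4, 5}; Box (p or q) there: 2:F, 3:T, 4:F, 5:F. ✓
3: successors {1}; Box (p or q) there: 1:F. ✗
4: successors {3, 4, 5}; Box (p or q) there: 3:T, 4:F, 5:F. ✓
5: successors {1, 2, 3, 4, 6}; Box (p or q) there: 1:F, 2:F, 3:T, 4:F, 6:F. ✓
6: successors {1, 3, 4, 6}; Box (p or q) there: 1:F, 3:T, 4:F, 6:F. ✓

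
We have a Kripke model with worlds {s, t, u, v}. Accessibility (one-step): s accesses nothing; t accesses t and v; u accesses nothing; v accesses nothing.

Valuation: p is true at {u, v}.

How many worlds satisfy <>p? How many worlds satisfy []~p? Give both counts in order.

For <>p:
s: no successors, so <>p fails. ✗
t: successors {t, v}; p there: t:F, v:T. ✓
u: no successors, so <>p fails. ✗
v: no successors, so <>p fails. ✗
— 1 world.
For []~p:
s: no successors, so []~p holds vacuously. ✓
t: successors {t, v}; ~p there: t:T, v:F. ✗
u: no successors, so []~p holds vacuously. ✓
v: no successors, so []~p holds vacuously. ✓
— 3 worlds.

1 and 3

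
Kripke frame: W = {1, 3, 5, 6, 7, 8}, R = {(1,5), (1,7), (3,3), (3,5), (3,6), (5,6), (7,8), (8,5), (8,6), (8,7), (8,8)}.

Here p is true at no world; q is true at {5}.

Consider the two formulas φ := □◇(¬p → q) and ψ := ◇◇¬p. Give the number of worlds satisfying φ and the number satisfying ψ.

2 and 4

For □◇(¬p → q):
1: successors {5, 7}; ◇(¬p → q) there: 5:F, 7:F. ✗
3: successors {3, 5, 6}; ◇(¬p → q) there: 3:T, 5:F, 6:F. ✗
5: successors {6}; ◇(¬p → q) there: 6:F. ✗
6: no successors, so □◇(¬p → q) holds vacuously. ✓
7: successors {8}; ◇(¬p → q) there: 8:T. ✓
8: successors {5, 6, 7, 8}; ◇(¬p → q) there: 5:F, 6:F, 7:F, 8:T. ✗
— 2 worlds.
For ◇◇¬p:
1: successors {5, 7}; ◇¬p there: 5:T, 7:T. ✓
3: successors {3, 5, 6}; ◇¬p there: 3:T, 5:T, 6:F. ✓
5: successors {6}; ◇¬p there: 6:F. ✗
6: no successors, so ◇◇¬p fails. ✗
7: successors {8}; ◇¬p there: 8:T. ✓
8: successors {5, 6, 7, 8}; ◇¬p there: 5:T, 6:F, 7:T, 8:T. ✓
— 4 worlds.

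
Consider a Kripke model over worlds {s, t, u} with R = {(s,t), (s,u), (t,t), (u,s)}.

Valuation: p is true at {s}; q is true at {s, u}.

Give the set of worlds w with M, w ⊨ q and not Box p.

{s}

s: q is T, not Box p is T. ✓
t: q is F, not Box p is T. ✗
u: q is T, not Box p is F. ✗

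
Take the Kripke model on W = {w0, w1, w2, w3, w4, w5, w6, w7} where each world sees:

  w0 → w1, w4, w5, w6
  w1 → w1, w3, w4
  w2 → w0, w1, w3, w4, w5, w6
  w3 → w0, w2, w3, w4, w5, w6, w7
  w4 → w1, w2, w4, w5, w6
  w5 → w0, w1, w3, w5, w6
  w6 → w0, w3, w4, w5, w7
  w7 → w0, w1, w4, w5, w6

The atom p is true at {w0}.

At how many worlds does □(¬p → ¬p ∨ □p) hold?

w0: successors {w1, w4, w5, w6}; ¬p → ¬p ∨ □p there: w1:T, w4:T, w5:T, w6:T. ✓
w1: successors {w1, w3, w4}; ¬p → ¬p ∨ □p there: w1:T, w3:T, w4:T. ✓
w2: successors {w0, w1, w3, w4, w5, w6}; ¬p → ¬p ∨ □p there: w0:T, w1:T, w3:T, w4:T, w5:T, w6:T. ✓
w3: successors {w0, w2, w3, w4, w5, w6, w7}; ¬p → ¬p ∨ □p there: w0:T, w2:T, w3:T, w4:T, w5:T, w6:T, w7:T. ✓
w4: successors {w1, w2, w4, w5, w6}; ¬p → ¬p ∨ □p there: w1:T, w2:T, w4:T, w5:T, w6:T. ✓
w5: successors {w0, w1, w3, w5, w6}; ¬p → ¬p ∨ □p there: w0:T, w1:T, w3:T, w5:T, w6:T. ✓
w6: successors {w0, w3, w4, w5, w7}; ¬p → ¬p ∨ □p there: w0:T, w3:T, w4:T, w5:T, w7:T. ✓
w7: successors {w0, w1, w4, w5, w6}; ¬p → ¬p ∨ □p there: w0:T, w1:T, w4:T, w5:T, w6:T. ✓
Satisfying worlds: {w0, w1, w2, w3, w4, w5, w6, w7}.

8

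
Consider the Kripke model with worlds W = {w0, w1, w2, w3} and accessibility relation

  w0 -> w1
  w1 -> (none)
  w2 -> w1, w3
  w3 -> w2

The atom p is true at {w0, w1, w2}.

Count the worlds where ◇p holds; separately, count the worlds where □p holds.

For ◇p:
w0: successors {w1}; p there: w1:T. ✓
w1: no successors, so ◇p fails. ✗
w2: successors {w1, w3}; p there: w1:T, w3:F. ✓
w3: successors {w2}; p there: w2:T. ✓
— 3 worlds.
For □p:
w0: successors {w1}; p there: w1:T. ✓
w1: no successors, so □p holds vacuously. ✓
w2: successors {w1, w3}; p there: w1:T, w3:F. ✗
w3: successors {w2}; p there: w2:T. ✓
— 3 worlds.

3 and 3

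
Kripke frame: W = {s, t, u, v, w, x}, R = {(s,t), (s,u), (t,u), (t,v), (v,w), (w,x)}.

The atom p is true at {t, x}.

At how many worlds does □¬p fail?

s: successors {t, u}; ¬p there: t:F, u:T. ✗
t: successors {u, v}; ¬p there: u:T, v:T. ✓
u: no successors, so □¬p holds vacuously. ✓
v: successors {w}; ¬p there: w:T. ✓
w: successors {x}; ¬p there: x:F. ✗
x: no successors, so □¬p holds vacuously. ✓
Satisfying worlds: {t, u, v, x}.
So □¬p fails at the other 2 worlds.

2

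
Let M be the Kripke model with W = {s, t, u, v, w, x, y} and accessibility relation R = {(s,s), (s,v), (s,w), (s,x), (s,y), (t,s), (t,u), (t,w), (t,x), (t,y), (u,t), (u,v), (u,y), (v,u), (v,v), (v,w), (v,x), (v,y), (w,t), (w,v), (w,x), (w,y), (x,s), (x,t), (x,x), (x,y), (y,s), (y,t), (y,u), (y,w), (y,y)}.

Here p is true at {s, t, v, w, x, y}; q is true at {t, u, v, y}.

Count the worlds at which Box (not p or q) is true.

s: successors {s, v, w, x, y}; not p or q there: s:F, v:T, w:F, x:F, y:T. ✗
t: successors {s, u, w, x, y}; not p or q there: s:F, u:T, w:F, x:F, y:T. ✗
u: successors {t, v, y}; not p or q there: t:T, v:T, y:T. ✓
v: successors {u, v, w, x, y}; not p or q there: u:T, v:T, w:F, x:F, y:T. ✗
w: successors {t, v, x, y}; not p or q there: t:T, v:T, x:F, y:T. ✗
x: successors {s, t, x, y}; not p or q there: s:F, t:T, x:F, y:T. ✗
y: successors {s, t, u, w, y}; not p or q there: s:F, t:T, u:T, w:F, y:T. ✗
Satisfying worlds: {u}.

1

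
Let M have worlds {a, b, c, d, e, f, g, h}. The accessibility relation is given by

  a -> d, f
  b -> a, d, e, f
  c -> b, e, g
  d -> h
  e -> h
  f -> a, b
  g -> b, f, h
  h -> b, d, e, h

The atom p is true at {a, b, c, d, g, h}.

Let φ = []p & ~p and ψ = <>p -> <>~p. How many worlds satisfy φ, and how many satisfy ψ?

2 and 5

For []p & ~p:
a: []p is F, ~p is F. ✗
b: []p is F, ~p is F. ✗
c: []p is F, ~p is F. ✗
d: []p is T, ~p is F. ✗
e: []p is T, ~p is T. ✓
f: []p is T, ~p is T. ✓
g: []p is F, ~p is F. ✗
h: []p is F, ~p is F. ✗
— 2 worlds.
For <>p -> <>~p:
a: <>p is T, <>~p is T. ✓
b: <>p is T, <>~p is T. ✓
c: <>p is T, <>~p is T. ✓
d: <>p is T, <>~p is F. ✗
e: <>p is T, <>~p is F. ✗
f: <>p is T, <>~p is F. ✗
g: <>p is T, <>~p is T. ✓
h: <>p is T, <>~p is T. ✓
— 5 worlds.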